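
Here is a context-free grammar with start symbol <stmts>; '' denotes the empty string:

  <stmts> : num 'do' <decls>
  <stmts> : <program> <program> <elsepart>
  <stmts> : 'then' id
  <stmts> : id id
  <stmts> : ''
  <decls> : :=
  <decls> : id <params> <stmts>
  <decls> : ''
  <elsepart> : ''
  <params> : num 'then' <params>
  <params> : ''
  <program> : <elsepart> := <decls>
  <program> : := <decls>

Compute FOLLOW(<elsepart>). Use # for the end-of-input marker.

{ #, := }

In <stmts> : <program> <program> <elsepart>: <elsepart> is at the end, add FOLLOW(<stmts>) = { #, := }.
In <program> : <elsepart> := <decls>: add FIRST(:= <decls>) = { := }.
Union: FOLLOW(<elsepart>) = { #, := }.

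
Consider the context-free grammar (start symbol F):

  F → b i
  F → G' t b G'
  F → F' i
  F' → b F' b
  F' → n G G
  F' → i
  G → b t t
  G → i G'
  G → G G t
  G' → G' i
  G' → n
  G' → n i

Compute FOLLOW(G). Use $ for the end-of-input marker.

In F' → n G G: add FIRST(G) = { b, i }.
In F' → n G G: G is at the end, add FOLLOW(F') = { b, i }.
In G → G G t: add FIRST(G t) = { b, i }.
In G → G G t: add FIRST(t) = { t }.
Union: FOLLOW(G) = { b, i, t }.

{ b, i, t }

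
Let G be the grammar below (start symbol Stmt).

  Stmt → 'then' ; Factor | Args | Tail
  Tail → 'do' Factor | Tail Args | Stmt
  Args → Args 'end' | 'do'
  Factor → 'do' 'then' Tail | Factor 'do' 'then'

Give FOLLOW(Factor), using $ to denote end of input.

{ $, 'do' }

In Stmt → 'then' ; Factor: Factor is at the end, add FOLLOW(Stmt) = { $, 'do' }.
In Tail → 'do' Factor: Factor is at the end, add FOLLOW(Tail) = { $, 'do' }.
In Factor → Factor 'do' 'then': add FIRST('do' 'then') = { 'do' }.
Union: FOLLOW(Factor) = { $, 'do' }.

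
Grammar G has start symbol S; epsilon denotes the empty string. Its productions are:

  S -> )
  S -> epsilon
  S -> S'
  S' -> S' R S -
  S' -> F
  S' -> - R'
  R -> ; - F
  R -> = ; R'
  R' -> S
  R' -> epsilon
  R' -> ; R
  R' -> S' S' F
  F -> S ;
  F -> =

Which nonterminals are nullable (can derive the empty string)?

Directly nullable (have an epsilon-production): S, R'.
No other nonterminal has a production whose RHS symbols are all nullable.

{ R', S }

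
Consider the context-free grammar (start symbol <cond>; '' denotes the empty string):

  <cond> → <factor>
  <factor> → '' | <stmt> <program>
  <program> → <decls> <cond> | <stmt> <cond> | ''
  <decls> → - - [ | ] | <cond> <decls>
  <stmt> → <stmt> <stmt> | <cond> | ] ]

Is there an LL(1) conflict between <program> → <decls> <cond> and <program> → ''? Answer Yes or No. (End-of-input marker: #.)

Yes

FIRST(<decls> <cond>) = { -, ] } and FIRST('') = { '' }.
The second alternative is nullable and FOLLOW(<program>) = { #, -, ] } shares - with FIRST of the first — conflict.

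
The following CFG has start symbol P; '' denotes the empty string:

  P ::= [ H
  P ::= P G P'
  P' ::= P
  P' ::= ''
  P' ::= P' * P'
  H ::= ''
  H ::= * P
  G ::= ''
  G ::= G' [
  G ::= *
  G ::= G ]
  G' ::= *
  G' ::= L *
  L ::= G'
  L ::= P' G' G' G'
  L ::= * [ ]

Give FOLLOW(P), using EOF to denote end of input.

P is the start symbol, so EOF ∈ FOLLOW(P).
In P ::= P G P': add FIRST(G P')\{''} = { *, [, ] }.
  Since G P' is nullable, also add FOLLOW(P) = { EOF, *, [, ] }.
In P' ::= P: P is at the end, add FOLLOW(P') = { EOF, *, [, ] }.
In H ::= * P: P is at the end, add FOLLOW(H) = { EOF, *, [, ] }.
Union: FOLLOW(P) = { EOF, *, [, ] }.

{ EOF, *, [, ] }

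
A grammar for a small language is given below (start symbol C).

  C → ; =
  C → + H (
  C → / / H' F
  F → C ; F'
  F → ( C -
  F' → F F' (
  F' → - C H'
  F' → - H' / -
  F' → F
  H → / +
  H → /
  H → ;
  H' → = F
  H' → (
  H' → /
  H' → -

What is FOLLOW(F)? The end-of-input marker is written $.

{ $, (, +, -, /, ;, = }

In C → / / H' F: F is at the end, add FOLLOW(C) = { $, (, -, /, ;, = }.
In F' → F F' (: add FIRST(F' () = { (, +, -, /, ; }.
In F' → F: F is at the end, add FOLLOW(F') = { $, (, +, -, /, ;, = }.
In H' → = F: F is at the end, add FOLLOW(H') = { $, (, +, -, /, ;, = }.
Union: FOLLOW(F) = { $, (, +, -, /, ;, = }.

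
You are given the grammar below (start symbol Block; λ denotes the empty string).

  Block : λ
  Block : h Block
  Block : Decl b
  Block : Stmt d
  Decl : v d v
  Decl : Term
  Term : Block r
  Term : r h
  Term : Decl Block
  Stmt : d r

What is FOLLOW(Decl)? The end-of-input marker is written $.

In Block : Decl b: add FIRST(b) = { b }.
In Term : Decl Block: add FIRST(Block)\{λ} = { d, h, r, v }.
  Since Block is nullable, also add FOLLOW(Term) = { b, d, h, r, v }.
Union: FOLLOW(Decl) = { b, d, h, r, v }.

{ b, d, h, r, v }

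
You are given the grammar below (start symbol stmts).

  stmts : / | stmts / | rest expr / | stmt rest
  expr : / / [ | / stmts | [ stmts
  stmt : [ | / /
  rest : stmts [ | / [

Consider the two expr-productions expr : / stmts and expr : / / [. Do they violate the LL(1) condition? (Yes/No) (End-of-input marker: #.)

Yes

FIRST(/ stmts) = { / } and FIRST(/ / [) = { / }.
Both contain /, so the two alternatives are not disjoint — LL(1) conflict.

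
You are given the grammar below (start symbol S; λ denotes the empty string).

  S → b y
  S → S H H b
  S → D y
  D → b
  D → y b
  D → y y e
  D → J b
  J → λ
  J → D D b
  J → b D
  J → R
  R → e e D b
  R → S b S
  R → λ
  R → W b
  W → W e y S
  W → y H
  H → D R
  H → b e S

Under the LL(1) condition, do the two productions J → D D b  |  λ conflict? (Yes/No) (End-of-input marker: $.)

Yes

FIRST(D D b) = { b, e, y } and FIRST(λ) = { λ }.
The second alternative is nullable and FOLLOW(J) = { b } shares b with FIRST of the first — conflict.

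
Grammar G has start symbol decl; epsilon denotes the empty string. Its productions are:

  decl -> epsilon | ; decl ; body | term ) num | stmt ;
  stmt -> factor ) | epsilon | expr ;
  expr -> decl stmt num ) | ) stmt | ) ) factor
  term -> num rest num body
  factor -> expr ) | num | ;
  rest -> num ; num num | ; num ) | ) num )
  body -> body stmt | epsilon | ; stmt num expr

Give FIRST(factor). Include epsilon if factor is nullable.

From factor -> expr ): add FIRST(expr) = { ), ;, num }.
factor -> num contributes {num}.
factor -> ; contributes {;}.
Union: FIRST(factor) = { ), ;, num }.

{ ), ;, num }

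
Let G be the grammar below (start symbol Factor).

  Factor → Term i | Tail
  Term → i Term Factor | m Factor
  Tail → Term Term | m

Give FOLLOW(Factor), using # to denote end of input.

{ #, i, m }

Factor is the start symbol, so # ∈ FOLLOW(Factor).
In Term → i Term Factor: Factor is at the end, add FOLLOW(Term) = { #, i, m }.
In Term → m Factor: Factor is at the end, add FOLLOW(Term) = { #, i, m }.
Union: FOLLOW(Factor) = { #, i, m }.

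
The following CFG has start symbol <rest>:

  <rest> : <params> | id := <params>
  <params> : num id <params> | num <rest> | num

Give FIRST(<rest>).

From <rest> : <params>: add FIRST(<params>) = { num }.
<rest> : id := <params> contributes {id}.
Union: FIRST(<rest>) = { id, num }.

{ id, num }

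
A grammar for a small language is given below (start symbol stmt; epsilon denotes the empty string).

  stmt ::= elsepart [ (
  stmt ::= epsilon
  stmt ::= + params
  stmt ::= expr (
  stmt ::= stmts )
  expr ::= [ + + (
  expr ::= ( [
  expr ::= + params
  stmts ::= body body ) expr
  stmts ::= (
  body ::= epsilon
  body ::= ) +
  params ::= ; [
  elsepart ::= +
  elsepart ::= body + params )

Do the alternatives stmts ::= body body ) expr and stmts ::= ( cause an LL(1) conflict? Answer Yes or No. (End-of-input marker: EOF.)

No

FIRST(body body ) expr) = { ) } and FIRST(() = { ( }.
The FIRST sets are disjoint and neither alternative is nullable — no conflict.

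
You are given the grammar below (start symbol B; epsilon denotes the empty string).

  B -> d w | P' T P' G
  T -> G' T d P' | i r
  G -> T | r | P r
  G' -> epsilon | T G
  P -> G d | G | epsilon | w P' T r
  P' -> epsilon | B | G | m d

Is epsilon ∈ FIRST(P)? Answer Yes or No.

P has an epsilon-production, so P ⇒ epsilon.

Yes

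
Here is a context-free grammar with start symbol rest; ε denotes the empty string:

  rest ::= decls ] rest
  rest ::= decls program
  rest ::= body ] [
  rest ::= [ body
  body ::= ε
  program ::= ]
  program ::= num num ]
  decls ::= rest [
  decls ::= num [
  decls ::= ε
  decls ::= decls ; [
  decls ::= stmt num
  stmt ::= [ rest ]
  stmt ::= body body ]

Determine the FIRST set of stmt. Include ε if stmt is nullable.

stmt ::= [ rest ] contributes {[}.
From stmt ::= body body ]: body, body nullable, take FIRST(body) ∪ FIRST(body) ∪ {]} = { ] }.
Union: FIRST(stmt) = { [, ] }.

{ [, ] }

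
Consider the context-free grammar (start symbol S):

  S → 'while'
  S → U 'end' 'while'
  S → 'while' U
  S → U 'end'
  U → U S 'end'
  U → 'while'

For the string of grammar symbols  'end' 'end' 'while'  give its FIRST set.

'end' is a terminal; add {'end'} and stop.

{ 'end' }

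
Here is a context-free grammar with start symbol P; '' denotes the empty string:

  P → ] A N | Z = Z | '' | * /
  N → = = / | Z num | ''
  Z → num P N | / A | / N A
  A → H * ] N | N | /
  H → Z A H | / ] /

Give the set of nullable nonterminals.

Directly nullable (have an ''-production): P, N.
A → N with every symbol nullable, so A is nullable.
No other nonterminal has a production whose RHS symbols are all nullable.

{ A, N, P }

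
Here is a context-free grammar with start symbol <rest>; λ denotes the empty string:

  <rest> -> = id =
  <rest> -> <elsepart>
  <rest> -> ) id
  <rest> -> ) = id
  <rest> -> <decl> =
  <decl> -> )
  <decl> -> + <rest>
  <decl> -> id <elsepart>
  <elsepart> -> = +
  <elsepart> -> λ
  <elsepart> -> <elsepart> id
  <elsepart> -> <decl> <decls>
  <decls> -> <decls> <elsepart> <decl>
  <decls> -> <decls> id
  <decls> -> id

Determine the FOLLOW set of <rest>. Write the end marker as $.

<rest> is the start symbol, so $ ∈ FOLLOW(<rest>).
In <decl> -> + <rest>: <rest> is at the end, add FOLLOW(<decl>) = { $, ), +, =, id }.
Union: FOLLOW(<rest>) = { $, ), +, =, id }.

{ $, ), +, =, id }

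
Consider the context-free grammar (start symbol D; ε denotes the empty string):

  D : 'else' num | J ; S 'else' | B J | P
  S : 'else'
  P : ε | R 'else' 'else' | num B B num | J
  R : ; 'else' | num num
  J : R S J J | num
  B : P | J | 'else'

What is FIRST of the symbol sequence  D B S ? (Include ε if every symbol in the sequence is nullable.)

Add FIRST(D)\{ε} = { 'else', ;, num }; D is nullable, continue.
Add FIRST(B)\{ε} = { 'else', ;, num }; B is nullable, continue.
Add FIRST(S) = { 'else' }; S is not nullable, stop.

{ 'else', ;, num }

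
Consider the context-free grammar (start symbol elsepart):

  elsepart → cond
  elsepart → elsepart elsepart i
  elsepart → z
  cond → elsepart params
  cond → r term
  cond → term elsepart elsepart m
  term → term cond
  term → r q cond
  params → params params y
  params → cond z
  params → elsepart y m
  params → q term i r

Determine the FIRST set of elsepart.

{ r, z }

From elsepart → cond: add FIRST(cond) = { r, z }.
From elsepart → elsepart elsepart i: add FIRST(elsepart) = { r, z }.
elsepart → z contributes {z}.
Union: FIRST(elsepart) = { r, z }.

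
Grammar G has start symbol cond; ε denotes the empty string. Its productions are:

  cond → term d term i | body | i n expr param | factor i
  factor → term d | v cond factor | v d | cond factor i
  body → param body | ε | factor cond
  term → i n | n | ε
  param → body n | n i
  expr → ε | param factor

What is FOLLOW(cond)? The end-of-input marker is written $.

{ $, d, i, n, v }

cond is the start symbol, so $ ∈ FOLLOW(cond).
In factor → v cond factor: add FIRST(factor) = { d, i, n, v }.
In factor → cond factor i: add FIRST(factor i) = { d, i, n, v }.
In body → factor cond: cond is at the end, add FOLLOW(body) = { $, d, i, n, v }.
Union: FOLLOW(cond) = { $, d, i, n, v }.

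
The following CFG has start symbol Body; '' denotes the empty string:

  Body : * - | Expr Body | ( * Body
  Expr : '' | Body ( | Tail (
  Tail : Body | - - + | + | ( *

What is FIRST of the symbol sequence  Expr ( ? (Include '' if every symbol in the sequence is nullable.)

{ (, *, +, - }

Add FIRST(Expr)\{''} = { (, *, +, - }; Expr is nullable, continue.
( is a terminal; add {(} and stop.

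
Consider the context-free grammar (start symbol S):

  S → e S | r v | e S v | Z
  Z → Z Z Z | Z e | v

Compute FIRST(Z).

{ v }

From Z → Z Z Z: add FIRST(Z) = { v }.
From Z → Z e: add FIRST(Z) = { v }.
Z → v contributes {v}.
Union: FIRST(Z) = { v }.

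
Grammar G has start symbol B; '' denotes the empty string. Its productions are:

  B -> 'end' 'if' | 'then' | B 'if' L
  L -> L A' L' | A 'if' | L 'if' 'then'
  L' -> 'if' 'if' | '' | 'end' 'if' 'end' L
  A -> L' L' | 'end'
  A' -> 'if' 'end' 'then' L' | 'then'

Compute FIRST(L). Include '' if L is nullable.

From L -> L A' L': add FIRST(L) = { 'end', 'if' }.
From L -> A 'if': A nullable, take FIRST(A) ∪ {'if'} = { 'end', 'if' }.
From L -> L 'if' 'then': add FIRST(L) = { 'end', 'if' }.
Union: FIRST(L) = { 'end', 'if' }.

{ 'end', 'if' }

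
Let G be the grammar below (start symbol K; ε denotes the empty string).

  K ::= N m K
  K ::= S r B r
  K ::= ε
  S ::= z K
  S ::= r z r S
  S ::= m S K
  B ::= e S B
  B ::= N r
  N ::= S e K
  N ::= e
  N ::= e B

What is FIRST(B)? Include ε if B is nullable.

B ::= e S B contributes {e}.
From B ::= N r: add FIRST(N) = { e, m, r, z }.
Union: FIRST(B) = { e, m, r, z }.

{ e, m, r, z }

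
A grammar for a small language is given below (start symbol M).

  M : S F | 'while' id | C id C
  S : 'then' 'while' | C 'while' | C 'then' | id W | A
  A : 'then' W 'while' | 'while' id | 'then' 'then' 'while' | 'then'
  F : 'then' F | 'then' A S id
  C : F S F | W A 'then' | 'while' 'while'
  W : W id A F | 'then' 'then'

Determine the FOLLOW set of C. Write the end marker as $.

{ $, 'then', 'while', id }

In M : C id C: add FIRST(id C) = { id }.
In M : C id C: C is at the end, add FOLLOW(M) = { $ }.
In S : C 'while': add FIRST('while') = { 'while' }.
In S : C 'then': add FIRST('then') = { 'then' }.
Union: FOLLOW(C) = { $, 'then', 'while', id }.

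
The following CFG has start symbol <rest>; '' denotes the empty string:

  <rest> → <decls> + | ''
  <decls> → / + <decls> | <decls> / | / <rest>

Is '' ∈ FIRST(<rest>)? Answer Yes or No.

<rest> has an ''-production, so <rest> ⇒ ''.

Yes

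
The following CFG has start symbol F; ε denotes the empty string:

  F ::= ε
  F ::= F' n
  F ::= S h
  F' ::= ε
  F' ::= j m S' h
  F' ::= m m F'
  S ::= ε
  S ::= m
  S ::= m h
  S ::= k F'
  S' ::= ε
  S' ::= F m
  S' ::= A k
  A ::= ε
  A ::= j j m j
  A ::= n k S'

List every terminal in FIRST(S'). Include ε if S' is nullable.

S' ::= ε contributes ε.
From S' ::= F m: F nullable, take FIRST(F) ∪ {m} = { h, j, k, m, n }.
From S' ::= A k: A nullable, take FIRST(A) ∪ {k} = { j, k, n }.
Union: FIRST(S') = { h, j, k, m, n, ε }.

{ h, j, k, m, n, ε }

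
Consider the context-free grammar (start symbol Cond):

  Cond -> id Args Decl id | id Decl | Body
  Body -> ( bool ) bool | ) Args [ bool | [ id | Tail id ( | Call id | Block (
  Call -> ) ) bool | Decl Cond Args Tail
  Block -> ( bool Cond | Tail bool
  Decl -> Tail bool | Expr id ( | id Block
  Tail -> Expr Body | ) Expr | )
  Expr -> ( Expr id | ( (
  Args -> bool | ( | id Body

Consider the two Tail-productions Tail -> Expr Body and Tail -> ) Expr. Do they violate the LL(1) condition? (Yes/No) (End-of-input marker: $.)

FIRST(Expr Body) = { ( } and FIRST() Expr) = { ) }.
The FIRST sets are disjoint and neither alternative is nullable — no conflict.

No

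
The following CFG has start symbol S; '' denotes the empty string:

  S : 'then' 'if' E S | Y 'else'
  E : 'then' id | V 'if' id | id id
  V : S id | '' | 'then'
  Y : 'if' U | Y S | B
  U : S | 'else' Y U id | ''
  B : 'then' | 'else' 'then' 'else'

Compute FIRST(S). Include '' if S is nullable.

S : 'then' 'if' E S contributes {'then'}.
From S : Y 'else': add FIRST(Y) = { 'else', 'if', 'then' }.
Union: FIRST(S) = { 'else', 'if', 'then' }.

{ 'else', 'if', 'then' }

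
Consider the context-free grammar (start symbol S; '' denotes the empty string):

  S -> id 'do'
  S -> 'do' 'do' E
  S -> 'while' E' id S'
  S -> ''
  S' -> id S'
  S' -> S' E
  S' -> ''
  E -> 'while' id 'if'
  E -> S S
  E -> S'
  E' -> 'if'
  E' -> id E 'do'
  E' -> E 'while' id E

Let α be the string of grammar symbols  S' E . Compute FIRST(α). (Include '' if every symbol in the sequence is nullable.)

{ 'do', 'while', id, '' }

Add FIRST(S')\{''} = { 'do', 'while', id }; S' is nullable, continue.
Add FIRST(E)\{''} = { 'do', 'while', id }; E is nullable, continue.
Every symbol is nullable, so include ''.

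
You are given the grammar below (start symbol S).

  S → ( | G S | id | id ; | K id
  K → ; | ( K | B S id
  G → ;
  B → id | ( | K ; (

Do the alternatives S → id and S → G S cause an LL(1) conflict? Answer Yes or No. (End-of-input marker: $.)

No

FIRST(id) = { id } and FIRST(G S) = { ; }.
The FIRST sets are disjoint and neither alternative is nullable — no conflict.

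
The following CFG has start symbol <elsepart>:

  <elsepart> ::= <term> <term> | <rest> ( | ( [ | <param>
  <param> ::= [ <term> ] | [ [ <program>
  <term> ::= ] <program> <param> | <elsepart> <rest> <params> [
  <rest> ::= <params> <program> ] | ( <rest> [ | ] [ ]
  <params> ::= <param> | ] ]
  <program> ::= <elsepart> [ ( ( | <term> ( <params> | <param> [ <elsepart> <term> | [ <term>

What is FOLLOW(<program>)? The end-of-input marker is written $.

{ $, (, [, ] }

In <param> ::= [ [ <program>: <program> is at the end, add FOLLOW(<param>) = { $, (, [, ] }.
In <term> ::= ] <program> <param>: add FIRST(<param>) = { [ }.
In <rest> ::= <params> <program> ]: add FIRST(]) = { ] }.
Union: FOLLOW(<program>) = { $, (, [, ] }.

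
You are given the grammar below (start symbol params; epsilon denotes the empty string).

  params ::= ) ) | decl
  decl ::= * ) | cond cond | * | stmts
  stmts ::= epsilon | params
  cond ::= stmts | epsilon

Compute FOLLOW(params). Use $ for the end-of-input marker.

{ $, ), * }

params is the start symbol, so $ ∈ FOLLOW(params).
In stmts ::= params: params is at the end, add FOLLOW(stmts) = { $, ), * }.
Union: FOLLOW(params) = { $, ), * }.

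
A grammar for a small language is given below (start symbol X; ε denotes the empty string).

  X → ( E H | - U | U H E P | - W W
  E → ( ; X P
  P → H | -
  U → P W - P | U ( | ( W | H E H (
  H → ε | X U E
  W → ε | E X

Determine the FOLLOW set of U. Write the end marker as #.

In X → - U: U is at the end, add FOLLOW(X) = { #, (, - }.
In X → U H E P: add FIRST(H E P) = { (, - }.
In U → U (: add FIRST(() = { ( }.
In H → X U E: add FIRST(E) = { ( }.
Union: FOLLOW(U) = { #, (, - }.

{ #, (, - }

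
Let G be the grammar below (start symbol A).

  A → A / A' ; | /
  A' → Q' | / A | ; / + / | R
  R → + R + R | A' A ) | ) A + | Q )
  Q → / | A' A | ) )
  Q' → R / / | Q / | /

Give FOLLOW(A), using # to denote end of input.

{ #, ), +, /, ; }

A is the start symbol, so # ∈ FOLLOW(A).
In A → A / A' ;: add FIRST(/ A' ;) = { / }.
In A' → / A: A is at the end, add FOLLOW(A') = { /, ; }.
In R → A' A ): add FIRST()) = { ) }.
In R → ) A +: add FIRST(+) = { + }.
In Q → A' A: A is at the end, add FOLLOW(Q) = { ), / }.
Union: FOLLOW(A) = { #, ), +, /, ; }.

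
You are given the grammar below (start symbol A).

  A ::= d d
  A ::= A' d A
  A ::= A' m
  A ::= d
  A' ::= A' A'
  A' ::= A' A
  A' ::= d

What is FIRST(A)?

{ d }

A ::= d d contributes {d}.
From A ::= A' d A: add FIRST(A') = { d }.
From A ::= A' m: add FIRST(A') = { d }.
A ::= d contributes {d}.
Union: FIRST(A) = { d }.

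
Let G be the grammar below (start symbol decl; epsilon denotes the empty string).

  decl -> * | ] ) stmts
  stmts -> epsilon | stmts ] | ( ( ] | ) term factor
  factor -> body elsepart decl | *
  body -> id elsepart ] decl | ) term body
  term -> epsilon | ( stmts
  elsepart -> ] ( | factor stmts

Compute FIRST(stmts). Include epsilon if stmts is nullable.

stmts -> epsilon contributes epsilon.
From stmts -> stmts ]: stmts nullable, take FIRST(stmts) ∪ {]} = { (, ), ] }.
stmts -> ( ( ] contributes {(}.
stmts -> ) term factor contributes {)}.
Union: FIRST(stmts) = { (, ), ], epsilon }.

{ (, ), ], epsilon }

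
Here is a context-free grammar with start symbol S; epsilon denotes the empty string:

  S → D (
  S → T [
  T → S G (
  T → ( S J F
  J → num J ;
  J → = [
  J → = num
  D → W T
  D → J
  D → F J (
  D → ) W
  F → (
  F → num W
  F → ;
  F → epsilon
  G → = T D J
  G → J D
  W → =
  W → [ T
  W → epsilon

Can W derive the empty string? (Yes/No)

Yes

W has an epsilon-production, so W ⇒ epsilon.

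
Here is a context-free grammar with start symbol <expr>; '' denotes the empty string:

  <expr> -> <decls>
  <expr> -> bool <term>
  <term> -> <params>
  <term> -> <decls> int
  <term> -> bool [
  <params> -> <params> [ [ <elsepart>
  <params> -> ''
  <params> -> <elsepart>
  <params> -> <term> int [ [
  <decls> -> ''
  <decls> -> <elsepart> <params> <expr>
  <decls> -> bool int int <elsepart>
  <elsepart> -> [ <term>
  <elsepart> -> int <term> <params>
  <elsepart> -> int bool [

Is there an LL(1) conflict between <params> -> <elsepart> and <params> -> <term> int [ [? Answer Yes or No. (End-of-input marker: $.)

FIRST(<elsepart>) = { [, int } and FIRST(<term> int [ [) = { [, bool, int }.
Both contain [, so the two alternatives are not disjoint — LL(1) conflict.

Yes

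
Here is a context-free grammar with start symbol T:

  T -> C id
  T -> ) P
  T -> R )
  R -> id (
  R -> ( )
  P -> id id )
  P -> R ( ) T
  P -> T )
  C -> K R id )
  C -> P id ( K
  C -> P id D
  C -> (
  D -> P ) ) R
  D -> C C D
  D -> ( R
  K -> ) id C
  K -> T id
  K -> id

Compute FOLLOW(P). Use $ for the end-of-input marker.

In T -> ) P: P is at the end, add FOLLOW(T) = { $, ), id }.
In C -> P id ( K: add FIRST(id ( K) = { id }.
In C -> P id D: add FIRST(id D) = { id }.
In D -> P ) ) R: add FIRST() ) R) = { ) }.
Union: FOLLOW(P) = { $, ), id }.

{ $, ), id }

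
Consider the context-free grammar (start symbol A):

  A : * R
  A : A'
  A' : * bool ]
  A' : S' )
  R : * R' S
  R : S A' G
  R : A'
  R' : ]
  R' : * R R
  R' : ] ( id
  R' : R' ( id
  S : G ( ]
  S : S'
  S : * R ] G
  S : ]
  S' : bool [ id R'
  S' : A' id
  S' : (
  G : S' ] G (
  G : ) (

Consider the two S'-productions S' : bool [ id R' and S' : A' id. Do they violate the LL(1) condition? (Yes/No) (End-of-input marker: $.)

Yes

FIRST(bool [ id R') = { bool } and FIRST(A' id) = { (, *, bool }.
Both contain bool, so the two alternatives are not disjoint — LL(1) conflict.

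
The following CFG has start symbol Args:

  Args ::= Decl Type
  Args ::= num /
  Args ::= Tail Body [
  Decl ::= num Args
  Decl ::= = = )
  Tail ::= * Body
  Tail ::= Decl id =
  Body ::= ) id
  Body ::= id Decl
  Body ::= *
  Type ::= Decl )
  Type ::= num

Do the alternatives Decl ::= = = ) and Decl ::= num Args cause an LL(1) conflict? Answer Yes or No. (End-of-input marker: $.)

FIRST(= = )) = { = } and FIRST(num Args) = { num }.
The FIRST sets are disjoint and neither alternative is nullable — no conflict.

No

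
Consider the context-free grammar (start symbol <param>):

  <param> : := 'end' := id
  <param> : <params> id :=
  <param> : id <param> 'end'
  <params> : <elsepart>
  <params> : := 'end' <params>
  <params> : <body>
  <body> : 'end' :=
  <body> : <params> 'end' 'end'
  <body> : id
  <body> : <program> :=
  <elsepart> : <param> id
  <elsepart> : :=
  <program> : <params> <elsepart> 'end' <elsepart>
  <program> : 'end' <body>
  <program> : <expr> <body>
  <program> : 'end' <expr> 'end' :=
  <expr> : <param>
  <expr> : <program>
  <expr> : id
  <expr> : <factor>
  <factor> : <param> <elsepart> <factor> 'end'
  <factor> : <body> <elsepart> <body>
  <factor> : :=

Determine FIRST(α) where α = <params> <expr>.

{ 'end', :=, id }

Add FIRST(<params>) = { 'end', :=, id }; <params> is not nullable, stop.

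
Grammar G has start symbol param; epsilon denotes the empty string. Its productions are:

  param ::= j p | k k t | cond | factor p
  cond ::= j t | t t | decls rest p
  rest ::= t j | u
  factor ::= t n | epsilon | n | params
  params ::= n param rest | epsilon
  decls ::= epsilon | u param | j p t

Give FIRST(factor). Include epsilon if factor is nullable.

factor ::= t n contributes {t}.
factor ::= epsilon contributes epsilon.
factor ::= n contributes {n}.
From factor ::= params: add FIRST(params) = { n, epsilon } (including epsilon since params is nullable).
Union: FIRST(factor) = { n, t, epsilon }.

{ n, t, epsilon }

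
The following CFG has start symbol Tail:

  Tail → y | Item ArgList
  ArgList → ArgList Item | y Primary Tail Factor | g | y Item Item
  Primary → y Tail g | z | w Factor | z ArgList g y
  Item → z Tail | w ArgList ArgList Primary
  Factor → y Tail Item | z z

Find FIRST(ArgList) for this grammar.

{ g, y }

From ArgList → ArgList Item: add FIRST(ArgList) = { g, y }.
ArgList → y Primary Tail Factor contributes {y}.
ArgList → g contributes {g}.
ArgList → y Item Item contributes {y}.
Union: FIRST(ArgList) = { g, y }.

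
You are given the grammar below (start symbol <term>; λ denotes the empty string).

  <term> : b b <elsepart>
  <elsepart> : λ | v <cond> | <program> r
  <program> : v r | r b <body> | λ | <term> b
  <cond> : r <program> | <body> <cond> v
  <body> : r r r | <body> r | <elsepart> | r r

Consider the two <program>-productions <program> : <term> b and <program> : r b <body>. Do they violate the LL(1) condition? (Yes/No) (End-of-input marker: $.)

FIRST(<term> b) = { b } and FIRST(r b <body>) = { r }.
The FIRST sets are disjoint and neither alternative is nullable — no conflict.

No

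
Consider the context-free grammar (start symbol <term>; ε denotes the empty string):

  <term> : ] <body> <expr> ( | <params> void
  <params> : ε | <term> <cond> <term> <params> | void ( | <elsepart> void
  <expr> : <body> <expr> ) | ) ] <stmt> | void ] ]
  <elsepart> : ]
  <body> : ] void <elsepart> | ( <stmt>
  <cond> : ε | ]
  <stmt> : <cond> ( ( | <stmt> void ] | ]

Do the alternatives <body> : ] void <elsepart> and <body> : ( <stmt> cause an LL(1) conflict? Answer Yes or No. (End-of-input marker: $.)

FIRST(] void <elsepart>) = { ] } and FIRST(( <stmt>) = { ( }.
The FIRST sets are disjoint and neither alternative is nullable — no conflict.

No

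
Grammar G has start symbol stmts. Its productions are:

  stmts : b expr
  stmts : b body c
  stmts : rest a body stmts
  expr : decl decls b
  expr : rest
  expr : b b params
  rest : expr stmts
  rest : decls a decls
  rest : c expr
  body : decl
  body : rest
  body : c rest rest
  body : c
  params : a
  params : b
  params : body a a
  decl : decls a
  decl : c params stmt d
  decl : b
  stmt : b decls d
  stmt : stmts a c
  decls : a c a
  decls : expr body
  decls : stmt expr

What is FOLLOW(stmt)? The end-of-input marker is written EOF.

In decl : c params stmt d: add FIRST(d) = { d }.
In decls : stmt expr: add FIRST(expr) = { a, b, c }.
Union: FOLLOW(stmt) = { a, b, c, d }.

{ a, b, c, d }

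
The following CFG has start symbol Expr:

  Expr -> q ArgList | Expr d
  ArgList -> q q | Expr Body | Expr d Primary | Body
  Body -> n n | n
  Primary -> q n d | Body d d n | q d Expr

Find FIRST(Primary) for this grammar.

{ n, q }

Primary -> q n d contributes {q}.
From Primary -> Body d d n: add FIRST(Body) = { n }.
Primary -> q d Expr contributes {q}.
Union: FIRST(Primary) = { n, q }.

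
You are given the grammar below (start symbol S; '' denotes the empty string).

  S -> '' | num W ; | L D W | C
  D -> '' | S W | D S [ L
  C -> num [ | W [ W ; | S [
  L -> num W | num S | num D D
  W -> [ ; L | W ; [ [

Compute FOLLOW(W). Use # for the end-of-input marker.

In S -> num W ;: add FIRST(;) = { ; }.
In S -> L D W: W is at the end, add FOLLOW(S) = { #, ;, [, num }.
In D -> S W: W is at the end, add FOLLOW(D) = { #, ;, [, num }.
In C -> W [ W ;: add FIRST([ W ;) = { [ }.
In C -> W [ W ;: add FIRST(;) = { ; }.
In L -> num W: W is at the end, add FOLLOW(L) = { #, ;, [, num }.
In W -> W ; [ [: add FIRST(; [ [) = { ; }.
Union: FOLLOW(W) = { #, ;, [, num }.

{ #, ;, [, num }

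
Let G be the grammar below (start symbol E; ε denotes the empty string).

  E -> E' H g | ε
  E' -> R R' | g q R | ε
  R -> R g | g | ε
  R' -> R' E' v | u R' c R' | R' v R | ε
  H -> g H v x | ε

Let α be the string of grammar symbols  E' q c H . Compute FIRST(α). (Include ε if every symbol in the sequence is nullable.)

Add FIRST(E')\{ε} = { g, u, v }; E' is nullable, continue.
q is a terminal; add {q} and stop.

{ g, q, u, v }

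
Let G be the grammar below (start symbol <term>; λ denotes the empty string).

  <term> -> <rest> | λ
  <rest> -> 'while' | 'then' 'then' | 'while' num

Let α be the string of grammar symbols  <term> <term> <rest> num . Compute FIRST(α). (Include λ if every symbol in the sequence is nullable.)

Add FIRST(<term>)\{λ} = { 'then', 'while' }; <term> is nullable, continue.
Add FIRST(<term>)\{λ} = { 'then', 'while' }; <term> is nullable, continue.
Add FIRST(<rest>) = { 'then', 'while' }; <rest> is not nullable, stop.

{ 'then', 'while' }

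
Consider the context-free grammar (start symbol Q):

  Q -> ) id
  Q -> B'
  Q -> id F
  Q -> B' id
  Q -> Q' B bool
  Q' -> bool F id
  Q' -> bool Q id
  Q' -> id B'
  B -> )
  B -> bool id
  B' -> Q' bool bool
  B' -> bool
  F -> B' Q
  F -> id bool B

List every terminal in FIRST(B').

From B' -> Q' bool bool: add FIRST(Q') = { bool, id }.
B' -> bool contributes {bool}.
Union: FIRST(B') = { bool, id }.

{ bool, id }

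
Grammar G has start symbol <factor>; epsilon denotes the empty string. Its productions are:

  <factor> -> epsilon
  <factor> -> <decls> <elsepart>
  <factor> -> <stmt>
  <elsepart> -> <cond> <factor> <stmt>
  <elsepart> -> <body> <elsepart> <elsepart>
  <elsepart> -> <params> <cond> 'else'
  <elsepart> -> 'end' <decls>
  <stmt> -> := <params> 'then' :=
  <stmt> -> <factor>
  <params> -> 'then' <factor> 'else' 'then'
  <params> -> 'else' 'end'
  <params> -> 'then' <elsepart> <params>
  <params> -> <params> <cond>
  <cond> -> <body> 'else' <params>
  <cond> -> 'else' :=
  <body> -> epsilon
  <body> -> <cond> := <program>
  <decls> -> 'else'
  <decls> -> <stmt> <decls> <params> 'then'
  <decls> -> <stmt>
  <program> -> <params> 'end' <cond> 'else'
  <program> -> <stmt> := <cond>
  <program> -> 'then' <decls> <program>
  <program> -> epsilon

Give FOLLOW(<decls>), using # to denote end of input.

{ #, 'else', 'end', 'then', := }

In <factor> -> <decls> <elsepart>: add FIRST(<elsepart>) = { 'else', 'end', 'then' }.
In <elsepart> -> 'end' <decls>: <decls> is at the end, add FOLLOW(<elsepart>) = { #, 'else', 'end', 'then', := }.
In <decls> -> <stmt> <decls> <params> 'then': add FIRST(<params> 'then') = { 'else', 'then' }.
In <program> -> 'then' <decls> <program>: add FIRST(<program>)\{epsilon} = { 'else', 'end', 'then', := }.
  Since <program> is nullable, also add FOLLOW(<program>) = { 'else', 'end', 'then' }.
Union: FOLLOW(<decls>) = { #, 'else', 'end', 'then', := }.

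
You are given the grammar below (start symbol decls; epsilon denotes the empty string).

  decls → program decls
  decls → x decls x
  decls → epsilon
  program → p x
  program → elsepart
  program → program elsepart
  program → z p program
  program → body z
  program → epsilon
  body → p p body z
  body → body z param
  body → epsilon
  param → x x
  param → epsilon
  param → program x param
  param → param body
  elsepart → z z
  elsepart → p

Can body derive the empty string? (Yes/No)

body has an epsilon-production, so body ⇒ epsilon.

Yes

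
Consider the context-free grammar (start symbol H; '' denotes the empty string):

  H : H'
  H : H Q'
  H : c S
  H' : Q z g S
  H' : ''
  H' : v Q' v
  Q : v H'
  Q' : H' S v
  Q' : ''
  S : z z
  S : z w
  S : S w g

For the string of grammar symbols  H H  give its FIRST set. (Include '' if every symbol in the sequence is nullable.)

Add FIRST(H)\{''} = { c, v, z }; H is nullable, continue.
Add FIRST(H)\{''} = { c, v, z }; H is nullable, continue.
Every symbol is nullable, so include ''.

{ c, v, z, '' }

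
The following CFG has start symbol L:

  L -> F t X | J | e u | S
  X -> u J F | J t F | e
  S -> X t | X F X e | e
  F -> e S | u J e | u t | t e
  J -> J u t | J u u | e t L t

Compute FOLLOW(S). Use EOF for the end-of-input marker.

{ EOF, e, t, u }

In L -> S: S is at the end, add FOLLOW(L) = { EOF, t }.
In F -> e S: S is at the end, add FOLLOW(F) = { EOF, e, t, u }.
Union: FOLLOW(S) = { EOF, e, t, u }.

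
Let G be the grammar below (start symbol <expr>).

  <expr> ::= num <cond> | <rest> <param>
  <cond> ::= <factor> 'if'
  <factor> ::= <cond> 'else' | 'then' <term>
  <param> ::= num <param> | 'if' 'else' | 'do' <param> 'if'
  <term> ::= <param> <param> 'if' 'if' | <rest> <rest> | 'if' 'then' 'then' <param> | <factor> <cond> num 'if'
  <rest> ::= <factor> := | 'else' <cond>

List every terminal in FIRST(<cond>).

From <cond> ::= <factor> 'if': add FIRST(<factor>) = { 'then' }.
Union: FIRST(<cond>) = { 'then' }.

{ 'then' }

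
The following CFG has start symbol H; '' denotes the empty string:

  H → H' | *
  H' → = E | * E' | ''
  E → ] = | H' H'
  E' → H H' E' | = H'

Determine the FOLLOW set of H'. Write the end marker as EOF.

In H → H': H' is at the end, add FOLLOW(H) = { EOF, *, = }.
In E → H' H': add FIRST(H')\{''} = { *, = }.
  Since H' is nullable, also add FOLLOW(E) = { EOF, *, = }.
In E → H' H': H' is at the end, add FOLLOW(E) = { EOF, *, = }.
In E' → H H' E': add FIRST(E') = { *, = }.
In E' → = H': H' is at the end, add FOLLOW(E') = { EOF, *, = }.
Union: FOLLOW(H') = { EOF, *, = }.

{ EOF, *, = }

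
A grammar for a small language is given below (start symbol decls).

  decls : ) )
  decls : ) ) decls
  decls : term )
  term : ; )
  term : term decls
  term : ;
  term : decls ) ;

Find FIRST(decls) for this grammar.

decls : ) ) contributes {)}.
decls : ) ) decls contributes {)}.
From decls : term ): add FIRST(term) = { ), ; }.
Union: FIRST(decls) = { ), ; }.

{ ), ; }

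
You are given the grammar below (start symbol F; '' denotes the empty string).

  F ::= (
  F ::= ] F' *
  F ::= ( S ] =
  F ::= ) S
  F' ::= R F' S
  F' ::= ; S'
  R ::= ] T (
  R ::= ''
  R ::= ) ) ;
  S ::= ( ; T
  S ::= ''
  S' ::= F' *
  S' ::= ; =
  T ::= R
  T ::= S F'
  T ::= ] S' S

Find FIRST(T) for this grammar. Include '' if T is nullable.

From T ::= R: add FIRST(R) = { ), ], '' } (including '' since R is nullable).
From T ::= S F': S nullable, take FIRST(S) ∪ FIRST(F') = { (, ), ;, ] }.
T ::= ] S' S contributes {]}.
Union: FIRST(T) = { (, ), ;, ], '' }.

{ (, ), ;, ], '' }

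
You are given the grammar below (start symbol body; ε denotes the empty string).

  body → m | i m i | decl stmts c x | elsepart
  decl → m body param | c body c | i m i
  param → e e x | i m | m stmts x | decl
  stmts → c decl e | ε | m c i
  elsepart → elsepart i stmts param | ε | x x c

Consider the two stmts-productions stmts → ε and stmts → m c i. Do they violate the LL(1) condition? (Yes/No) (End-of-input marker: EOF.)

FIRST(ε) = { ε } and FIRST(m c i) = { m }.
The first alternative is nullable and FOLLOW(stmts) = { c, e, i, m, x } shares m with FIRST of the second — conflict.

Yes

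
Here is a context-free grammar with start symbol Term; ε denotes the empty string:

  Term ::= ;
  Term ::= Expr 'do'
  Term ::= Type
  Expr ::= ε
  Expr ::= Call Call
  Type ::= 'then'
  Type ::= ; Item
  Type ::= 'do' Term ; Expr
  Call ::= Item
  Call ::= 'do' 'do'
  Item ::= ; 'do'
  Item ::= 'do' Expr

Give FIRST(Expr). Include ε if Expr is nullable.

Expr ::= ε contributes ε.
From Expr ::= Call Call: add FIRST(Call) = { 'do', ; }.
Union: FIRST(Expr) = { 'do', ;, ε }.

{ 'do', ;, ε }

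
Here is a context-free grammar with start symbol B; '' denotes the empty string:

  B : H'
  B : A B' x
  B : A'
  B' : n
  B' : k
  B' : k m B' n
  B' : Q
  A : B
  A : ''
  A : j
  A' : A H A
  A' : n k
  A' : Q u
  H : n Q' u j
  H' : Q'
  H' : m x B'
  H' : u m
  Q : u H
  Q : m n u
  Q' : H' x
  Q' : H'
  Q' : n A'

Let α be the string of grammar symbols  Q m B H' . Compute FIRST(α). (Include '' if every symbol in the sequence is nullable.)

Add FIRST(Q) = { m, u }; Q is not nullable, stop.

{ m, u }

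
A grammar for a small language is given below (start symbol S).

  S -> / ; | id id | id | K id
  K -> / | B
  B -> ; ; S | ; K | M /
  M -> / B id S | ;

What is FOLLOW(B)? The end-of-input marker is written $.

{ id }

In K -> B: B is at the end, add FOLLOW(K) = { id }.
In M -> / B id S: add FIRST(id S) = { id }.
Union: FOLLOW(B) = { id }.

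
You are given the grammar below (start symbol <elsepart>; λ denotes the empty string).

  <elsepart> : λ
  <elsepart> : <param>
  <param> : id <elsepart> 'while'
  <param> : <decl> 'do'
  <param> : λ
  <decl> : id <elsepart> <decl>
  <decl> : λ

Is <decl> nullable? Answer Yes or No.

<decl> has an λ-production, so <decl> ⇒ λ.

Yes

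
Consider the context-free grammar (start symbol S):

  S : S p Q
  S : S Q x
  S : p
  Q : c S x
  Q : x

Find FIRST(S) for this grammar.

{ p }

From S : S p Q: add FIRST(S) = { p }.
From S : S Q x: add FIRST(S) = { p }.
S : p contributes {p}.
Union: FIRST(S) = { p }.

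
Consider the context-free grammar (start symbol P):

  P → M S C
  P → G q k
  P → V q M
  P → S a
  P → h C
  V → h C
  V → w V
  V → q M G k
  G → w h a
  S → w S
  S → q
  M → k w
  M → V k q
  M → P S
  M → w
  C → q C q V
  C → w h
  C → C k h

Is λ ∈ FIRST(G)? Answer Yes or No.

No

No nonterminal in this grammar is nullable.
No production of G has an RHS whose symbols are all nullable, so G is not nullable.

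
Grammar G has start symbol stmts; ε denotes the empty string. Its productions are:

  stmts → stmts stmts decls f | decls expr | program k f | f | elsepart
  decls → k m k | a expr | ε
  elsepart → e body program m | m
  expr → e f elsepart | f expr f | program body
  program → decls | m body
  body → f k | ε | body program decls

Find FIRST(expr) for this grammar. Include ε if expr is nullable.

{ a, e, f, k, m, ε }

expr → e f elsepart contributes {e}.
expr → f expr f contributes {f}.
From expr → program body: program, body nullable, take FIRST(program) ∪ FIRST(body) = { a, f, k, m }; also ε since the whole RHS is nullable.
Union: FIRST(expr) = { a, e, f, k, m, ε }.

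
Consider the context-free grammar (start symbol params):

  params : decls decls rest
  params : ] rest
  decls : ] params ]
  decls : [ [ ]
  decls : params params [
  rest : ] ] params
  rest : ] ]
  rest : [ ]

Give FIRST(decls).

{ [, ] }

decls : ] params ] contributes {]}.
decls : [ [ ] contributes {[}.
From decls : params params [: add FIRST(params) = { [, ] }.
Union: FIRST(decls) = { [, ] }.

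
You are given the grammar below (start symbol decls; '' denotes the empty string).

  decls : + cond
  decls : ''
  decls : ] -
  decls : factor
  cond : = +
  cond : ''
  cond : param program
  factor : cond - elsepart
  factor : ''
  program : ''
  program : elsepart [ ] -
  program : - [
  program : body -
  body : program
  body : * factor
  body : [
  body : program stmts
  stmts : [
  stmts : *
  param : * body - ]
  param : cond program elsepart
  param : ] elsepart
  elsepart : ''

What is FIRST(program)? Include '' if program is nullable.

program : '' contributes ''.
From program : elsepart [ ] -: elsepart nullable, take FIRST(elsepart) ∪ {[} = { [ }.
program : - [ contributes {-}.
From program : body -: body nullable, take FIRST(body) ∪ {-} = { *, -, [ }.
Union: FIRST(program) = { *, -, [, '' }.

{ *, -, [, '' }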